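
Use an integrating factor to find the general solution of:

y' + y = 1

Using integrating factor method:

General solution: y = 1 + Ce^(-x)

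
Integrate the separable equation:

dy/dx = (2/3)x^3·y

Separating variables and integrating:
ln|y| = x^4/6 + C

General solution: y = Ce^(x^4/6)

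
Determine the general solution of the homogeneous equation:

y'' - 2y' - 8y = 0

Characteristic equation: r² - 2r - 8 = 0
Roots: r = 4, -2 (distinct real)
General solution: y = C₁e^(4x) + C₂e^(-2x)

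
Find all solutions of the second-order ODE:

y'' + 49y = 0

Characteristic equation: r² + 49 = 0
Roots: r = ±7i (complex conjugates)
General solution: y = C₁cos(7x) + C₂sin(7x)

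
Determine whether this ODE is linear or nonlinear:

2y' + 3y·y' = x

Nonlinear (product y·y')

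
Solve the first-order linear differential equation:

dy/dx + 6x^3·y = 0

Using integrating factor method:

General solution: y = Ce^(-3x^4/2)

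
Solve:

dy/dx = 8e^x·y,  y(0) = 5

General solution: y = Ce^(8e^x)
Applying IC y(0) = 5:
Particular solution: y = 5e^(8(e^x - 1))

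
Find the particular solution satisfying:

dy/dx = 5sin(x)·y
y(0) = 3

General solution: y = Ce^(-5cos(x))
Applying IC y(0) = 3:
Particular solution: y = 3e^(5(1-cos(x)))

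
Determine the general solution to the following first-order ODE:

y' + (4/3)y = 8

Using integrating factor method:

General solution: y = 6 + Ce^(-4x/3)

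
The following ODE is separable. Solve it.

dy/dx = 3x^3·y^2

Separating variables and integrating:
-1/y = 3x^4/4 + C

General solution: y^-1 = (-3/4)x^4 + C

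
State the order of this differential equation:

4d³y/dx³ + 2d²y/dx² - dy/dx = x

The order is 3 (highest derivative is of order 3).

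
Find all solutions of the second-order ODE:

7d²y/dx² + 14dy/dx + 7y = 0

Characteristic equation: 7r² + 14r + 7 = 0
Divide by 7: r² + 2r + 1 = 0
Factored: (r + 1)² = 0
Repeated root: r = -1
General solution: y = (C₁ + C₂x)e^(-x)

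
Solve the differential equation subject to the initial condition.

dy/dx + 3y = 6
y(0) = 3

General solution: y = 2 + Ce^(-3x)
Applying y(0) = 3: C = 3 - 2 = 1
Particular solution: y = 2 + e^(-3x)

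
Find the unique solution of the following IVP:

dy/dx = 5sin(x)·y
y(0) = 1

General solution: y = Ce^(-5cos(x))
Applying IC y(0) = 1:
Particular solution: y = e^(5(1-cos(x)))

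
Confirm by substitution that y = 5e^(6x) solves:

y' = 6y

Verification:
y = 5e^(6x)
y' = 30e^(6x)
6y = 30e^(6x)
y' = 6y ✓

Yes, it is a solution.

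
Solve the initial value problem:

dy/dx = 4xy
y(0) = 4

General solution: y = Ce^(2x²)
Applying IC y(0) = 4:
Particular solution: y = 4e^(2x²)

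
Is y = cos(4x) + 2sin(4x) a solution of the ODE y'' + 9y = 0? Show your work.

Verification:
y'' = -16cos(4x) - 32sin(4x)
y'' + 9y ≠ 0 (frequency mismatch: got 16 instead of 9)

No, it is not a solution.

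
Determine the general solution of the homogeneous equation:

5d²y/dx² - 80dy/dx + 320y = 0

Characteristic equation: 5r² - 80r + 320 = 0
Divide by 5: r² - 16r + 64 = 0
Factored: (r - 8)² = 0
Repeated root: r = 8
General solution: y = (C₁ + C₂x)e^(8x)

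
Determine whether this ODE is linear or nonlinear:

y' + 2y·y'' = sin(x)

Nonlinear (y·y'' term)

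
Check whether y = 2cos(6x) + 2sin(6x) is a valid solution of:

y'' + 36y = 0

Verification:
y'' = -72cos(6x) - 72sin(6x)
y'' + 36y = 0 ✓

Yes, it is a solution.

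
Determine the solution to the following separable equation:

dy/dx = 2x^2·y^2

Separating variables and integrating:
-1/y = 2x^3/3 + C

General solution: y^-1 = (-2/3)x^3 + C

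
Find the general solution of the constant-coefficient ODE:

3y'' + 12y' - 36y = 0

Characteristic equation: 3r² + 12r - 36 = 0
Divide by 3: r² + 4r - 12 = 0
Roots: r = 2, -6 (distinct real)
General solution: y = C₁e^(2x) + C₂e^(-6x)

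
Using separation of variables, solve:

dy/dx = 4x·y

Separating variables and integrating:
ln|y| = 2x^2 + C

General solution: y = Ce^(2x^2)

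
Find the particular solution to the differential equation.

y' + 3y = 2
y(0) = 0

General solution: y = 2/3 + Ce^(-3x)
Applying y(0) = 0: C = 0 - 2/3 = -2/3
Particular solution: y = 2/3 - (2/3)e^(-3x)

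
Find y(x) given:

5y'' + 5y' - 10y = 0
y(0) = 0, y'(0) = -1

General solution: y = C₁e^x + C₂e^(-2x)
Applying ICs: C₁ = -1/3, C₂ = 1/3
Particular solution: y = -(1/3)e^x + (1/3)e^(-2x)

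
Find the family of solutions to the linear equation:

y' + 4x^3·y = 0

Using integrating factor method:

General solution: y = Ce^(-x^4)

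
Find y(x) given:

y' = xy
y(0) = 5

General solution: y = Ce^(x²/2)
Applying IC y(0) = 5:
Particular solution: y = 5e^(x²/2)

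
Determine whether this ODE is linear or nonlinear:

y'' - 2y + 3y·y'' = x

Nonlinear (y·y'' term)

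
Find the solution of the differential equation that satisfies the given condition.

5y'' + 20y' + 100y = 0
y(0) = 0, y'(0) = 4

General solution: y = e^(-2x)(C₁cos(4x) + C₂sin(4x))
Complex roots r = -2 ± 4i
Applying ICs: C₁ = 0, C₂ = 1
Particular solution: y = e^(-2x)(sin(4x))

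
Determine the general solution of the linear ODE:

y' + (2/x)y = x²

Using integrating factor method:

General solution: y = (1/5)x^3 + Cx^(-2)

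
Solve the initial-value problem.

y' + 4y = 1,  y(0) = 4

General solution: y = 1/4 + Ce^(-4x)
Applying y(0) = 4: C = 4 - 1/4 = 15/4
Particular solution: y = 1/4 + (15/4)e^(-4x)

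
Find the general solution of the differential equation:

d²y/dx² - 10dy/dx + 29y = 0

Characteristic equation: r² - 10r + 29 = 0
Roots: r = 5 ± 2i (complex conjugates)
General solution: y = e^(5x)(C₁cos(2x) + C₂sin(2x))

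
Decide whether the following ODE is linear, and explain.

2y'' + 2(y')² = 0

Nonlinear ((y')² term)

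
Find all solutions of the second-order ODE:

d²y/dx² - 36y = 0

Characteristic equation: r² - 36 = 0
Roots: r = 6, -6 (distinct real)
General solution: y = C₁e^(6x) + C₂e^(-6x)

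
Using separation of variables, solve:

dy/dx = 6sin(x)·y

Separating variables and integrating:
ln|y| = -6cos(x) + C

General solution: y = Ce^(-6cos(x))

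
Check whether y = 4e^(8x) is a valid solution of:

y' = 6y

Verification:
y = 4e^(8x)
y' = 32e^(8x)
But 6y = 24e^(8x)
y' ≠ 6y — the derivative does not match

No, it is not a solution.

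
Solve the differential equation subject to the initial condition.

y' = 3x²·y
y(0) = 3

General solution: y = Ce^(x³)
Applying IC y(0) = 3:
Particular solution: y = 3e^(x³)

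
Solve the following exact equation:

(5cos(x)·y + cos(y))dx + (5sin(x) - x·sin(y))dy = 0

Verify exactness: ∂M/∂y = ∂N/∂x ✓
Find F(x,y) such that ∂F/∂x = M, ∂F/∂y = N
Solution: 5sin(x)·y + x·cos(y) = C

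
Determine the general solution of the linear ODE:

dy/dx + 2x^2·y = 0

Using integrating factor method:

General solution: y = Ce^(-2x^3/3)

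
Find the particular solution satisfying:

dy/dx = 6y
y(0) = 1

General solution: y = Ce^(6x)
Applying IC y(0) = 1:
Particular solution: y = e^(6x)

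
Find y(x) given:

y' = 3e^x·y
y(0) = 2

General solution: y = Ce^(3e^x)
Applying IC y(0) = 2:
Particular solution: y = 2e^(3(e^x - 1))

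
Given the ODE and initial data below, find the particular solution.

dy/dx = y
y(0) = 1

General solution: y = Ce^x
Applying IC y(0) = 1:
Particular solution: y = e^x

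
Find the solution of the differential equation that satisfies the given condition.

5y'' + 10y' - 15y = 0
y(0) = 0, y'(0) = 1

General solution: y = C₁e^x + C₂e^(-3x)
Applying ICs: C₁ = 1/4, C₂ = -1/4
Particular solution: y = (1/4)e^x - (1/4)e^(-3x)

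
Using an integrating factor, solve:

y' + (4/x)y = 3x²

Using integrating factor method:

General solution: y = (3/7)x^3 + Cx^(-4)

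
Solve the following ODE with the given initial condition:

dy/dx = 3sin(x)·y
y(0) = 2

General solution: y = Ce^(-3cos(x))
Applying IC y(0) = 2:
Particular solution: y = 2e^(3(1-cos(x)))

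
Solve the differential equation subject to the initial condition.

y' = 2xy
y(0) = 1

General solution: y = Ce^(x²)
Applying IC y(0) = 1:
Particular solution: y = e^(x²)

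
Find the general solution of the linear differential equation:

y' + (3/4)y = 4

Using integrating factor method:

General solution: y = 16/3 + Ce^(-3x/4)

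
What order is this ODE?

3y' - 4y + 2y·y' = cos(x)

The order is 1 (highest derivative is of order 1).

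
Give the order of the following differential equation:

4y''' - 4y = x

The order is 3 (highest derivative is of order 3).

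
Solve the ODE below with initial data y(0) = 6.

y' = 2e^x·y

General solution: y = Ce^(2e^x)
Applying IC y(0) = 6:
Particular solution: y = 6e^(2(e^x - 1))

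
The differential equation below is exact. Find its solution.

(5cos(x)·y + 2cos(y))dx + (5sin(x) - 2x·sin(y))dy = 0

Verify exactness: ∂M/∂y = ∂N/∂x ✓
Find F(x,y) such that ∂F/∂x = M, ∂F/∂y = N
Solution: 5sin(x)·y + 2x·cos(y) = C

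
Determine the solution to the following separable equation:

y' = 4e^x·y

Separating variables and integrating:
ln|y| = 4e^x + C

General solution: y = Ce^(4e^x)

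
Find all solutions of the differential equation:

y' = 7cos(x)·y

Separating variables and integrating:
ln|y| = 7sin(x) + C

General solution: y = Ce^(7sin(x))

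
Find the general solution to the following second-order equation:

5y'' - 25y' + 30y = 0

Characteristic equation: 5r² - 25r + 30 = 0
Divide by 5: r² - 5r + 6 = 0
Roots: r = 3, 2 (distinct real)
General solution: y = C₁e^(3x) + C₂e^(2x)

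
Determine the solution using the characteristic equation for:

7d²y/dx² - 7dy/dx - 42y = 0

Characteristic equation: 7r² - 7r - 42 = 0
Divide by 7: r² - r - 6 = 0
Roots: r = 3, -2 (distinct real)
General solution: y = C₁e^(3x) + C₂e^(-2x)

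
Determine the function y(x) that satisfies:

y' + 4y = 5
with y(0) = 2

General solution: y = 5/4 + Ce^(-4x)
Applying y(0) = 2: C = 2 - 5/4 = 3/4
Particular solution: y = 5/4 + (3/4)e^(-4x)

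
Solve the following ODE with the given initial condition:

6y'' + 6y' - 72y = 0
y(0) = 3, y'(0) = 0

General solution: y = C₁e^(3x) + C₂e^(-4x)
Applying ICs: C₁ = 12/7, C₂ = 9/7
Particular solution: y = (12/7)e^(3x) + (9/7)e^(-4x)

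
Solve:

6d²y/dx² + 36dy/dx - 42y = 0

Characteristic equation: 6r² + 36r - 42 = 0
Divide by 6: r² + 6r - 7 = 0
Roots: r = 1, -7 (distinct real)
General solution: y = C₁e^x + C₂e^(-7x)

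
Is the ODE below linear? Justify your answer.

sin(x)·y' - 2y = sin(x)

Yes. Linear (y and its derivatives appear to the first power only, no products of y terms)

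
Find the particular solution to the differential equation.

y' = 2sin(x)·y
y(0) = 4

General solution: y = Ce^(-2cos(x))
Applying IC y(0) = 4:
Particular solution: y = 4e^(2(1-cos(x)))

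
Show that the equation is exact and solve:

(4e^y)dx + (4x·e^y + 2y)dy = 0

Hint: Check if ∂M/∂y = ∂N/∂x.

Verify exactness: ∂M/∂y = ∂N/∂x ✓
Find F(x,y) such that ∂F/∂x = M, ∂F/∂y = N
Solution: 4x·e^y + y² = C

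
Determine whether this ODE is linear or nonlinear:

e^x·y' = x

Linear (y and its derivatives appear to the first power only, no products of y terms)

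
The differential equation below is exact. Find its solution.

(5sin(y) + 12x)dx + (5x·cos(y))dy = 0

Verify exactness: ∂M/∂y = ∂N/∂x ✓
Find F(x,y) such that ∂F/∂x = M, ∂F/∂y = N
Solution: 5x·sin(y) + 6x² = C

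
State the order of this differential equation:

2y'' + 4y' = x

The order is 2 (highest derivative is of order 2).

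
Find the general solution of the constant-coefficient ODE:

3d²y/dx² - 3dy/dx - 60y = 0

Characteristic equation: 3r² - 3r - 60 = 0
Divide by 3: r² - r - 20 = 0
Roots: r = 5, -4 (distinct real)
General solution: y = C₁e^(5x) + C₂e^(-4x)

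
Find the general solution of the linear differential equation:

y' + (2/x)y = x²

Using integrating factor method:

General solution: y = (1/5)x^3 + Cx^(-2)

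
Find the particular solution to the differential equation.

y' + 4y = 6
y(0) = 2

General solution: y = 3/2 + Ce^(-4x)
Applying y(0) = 2: C = 2 - 3/2 = 1/2
Particular solution: y = 3/2 + (1/2)e^(-4x)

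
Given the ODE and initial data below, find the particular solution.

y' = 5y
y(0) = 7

General solution: y = Ce^(5x)
Applying IC y(0) = 7:
Particular solution: y = 7e^(5x)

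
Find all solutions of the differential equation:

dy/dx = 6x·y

Separating variables and integrating:
ln|y| = 3x^2 + C

General solution: y = Ce^(3x^2)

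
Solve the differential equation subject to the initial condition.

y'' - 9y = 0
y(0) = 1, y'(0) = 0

General solution: y = C₁e^(3x) + C₂e^(-3x)
Applying ICs: C₁ = 1/2, C₂ = 1/2
Particular solution: y = (1/2)e^(3x) + (1/2)e^(-3x)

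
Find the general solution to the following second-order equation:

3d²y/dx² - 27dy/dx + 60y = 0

Characteristic equation: 3r² - 27r + 60 = 0
Divide by 3: r² - 9r + 20 = 0
Roots: r = 5, 4 (distinct real)
General solution: y = C₁e^(5x) + C₂e^(4x)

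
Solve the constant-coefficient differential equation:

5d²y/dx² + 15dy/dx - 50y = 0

Characteristic equation: 5r² + 15r - 50 = 0
Divide by 5: r² + 3r - 10 = 0
Roots: r = 2, -5 (distinct real)
General solution: y = C₁e^(2x) + C₂e^(-5x)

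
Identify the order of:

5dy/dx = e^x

The order is 1 (highest derivative is of order 1).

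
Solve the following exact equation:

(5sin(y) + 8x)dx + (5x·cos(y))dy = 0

Verify exactness: ∂M/∂y = ∂N/∂x ✓
Find F(x,y) such that ∂F/∂x = M, ∂F/∂y = N
Solution: 5x·sin(y) + 4x² = C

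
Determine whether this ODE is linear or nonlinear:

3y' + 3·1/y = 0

Nonlinear (1/y term)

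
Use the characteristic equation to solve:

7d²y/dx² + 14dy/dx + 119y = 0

Characteristic equation: 7r² + 14r + 119 = 0
Divide by 7: r² + 2r + 17 = 0
Roots: r = -1 ± 4i (complex conjugates)
General solution: y = e^(-x)(C₁cos(4x) + C₂sin(4x))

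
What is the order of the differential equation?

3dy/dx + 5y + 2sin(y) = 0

The order is 1 (highest derivative is of order 1).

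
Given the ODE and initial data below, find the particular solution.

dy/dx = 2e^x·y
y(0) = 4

General solution: y = Ce^(2e^x)
Applying IC y(0) = 4:
Particular solution: y = 4e^(2(e^x - 1))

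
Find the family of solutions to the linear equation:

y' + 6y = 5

Using integrating factor method:

General solution: y = 5/6 + Ce^(-6x)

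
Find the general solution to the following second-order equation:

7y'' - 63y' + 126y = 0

Characteristic equation: 7r² - 63r + 126 = 0
Divide by 7: r² - 9r + 18 = 0
Roots: r = 6, 3 (distinct real)
General solution: y = C₁e^(6x) + C₂e^(3x)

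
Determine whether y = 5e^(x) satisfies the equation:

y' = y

Verification:
y = 5e^(x)
y' = 5e^(x)
y = 5e^(x)
y' = y ✓

Yes, it is a solution.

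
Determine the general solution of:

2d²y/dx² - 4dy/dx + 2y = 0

Characteristic equation: 2r² - 4r + 2 = 0
Divide by 2: r² - 2r + 1 = 0
Factored: (r - 1)² = 0
Repeated root: r = 1
General solution: y = (C₁ + C₂x)e^x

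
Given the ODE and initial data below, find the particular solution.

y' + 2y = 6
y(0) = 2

General solution: y = 3 + Ce^(-2x)
Applying y(0) = 2: C = 2 - 3 = -1
Particular solution: y = 3 - e^(-2x)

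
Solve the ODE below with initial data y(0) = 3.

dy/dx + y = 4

General solution: y = 4 + Ce^(-x)
Applying y(0) = 3: C = 3 - 4 = -1
Particular solution: y = 4 - e^(-x)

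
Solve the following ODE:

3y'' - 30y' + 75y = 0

Characteristic equation: 3r² - 30r + 75 = 0
Divide by 3: r² - 10r + 25 = 0
Factored: (r - 5)² = 0
Repeated root: r = 5
General solution: y = (C₁ + C₂x)e^(5x)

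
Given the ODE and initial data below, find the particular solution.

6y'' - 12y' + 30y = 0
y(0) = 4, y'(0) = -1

General solution: y = e^x(C₁cos(2x) + C₂sin(2x))
Complex roots r = 1 ± 2i
Applying ICs: C₁ = 4, C₂ = -5/2
Particular solution: y = e^x(4cos(2x) - (5/2)sin(2x))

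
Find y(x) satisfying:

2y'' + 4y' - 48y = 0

Characteristic equation: 2r² + 4r - 48 = 0
Divide by 2: r² + 2r - 24 = 0
Roots: r = 4, -6 (distinct real)
General solution: y = C₁e^(4x) + C₂e^(-6x)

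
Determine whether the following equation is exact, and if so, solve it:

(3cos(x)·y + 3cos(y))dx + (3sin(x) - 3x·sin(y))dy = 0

Verify exactness: ∂M/∂y = ∂N/∂x ✓
Find F(x,y) such that ∂F/∂x = M, ∂F/∂y = N
Solution: 3sin(x)·y + 3x·cos(y) = C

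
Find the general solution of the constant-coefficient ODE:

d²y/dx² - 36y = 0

Characteristic equation: r² - 36 = 0
Roots: r = 6, -6 (distinct real)
General solution: y = C₁e^(6x) + C₂e^(-6x)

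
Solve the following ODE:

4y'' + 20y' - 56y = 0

Characteristic equation: 4r² + 20r - 56 = 0
Divide by 4: r² + 5r - 14 = 0
Roots: r = 2, -7 (distinct real)
General solution: y = C₁e^(2x) + C₂e^(-7x)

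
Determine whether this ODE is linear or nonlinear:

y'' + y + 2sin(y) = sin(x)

Nonlinear (sin(y) is nonlinear in y)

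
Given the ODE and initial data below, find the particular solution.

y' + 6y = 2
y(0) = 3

General solution: y = 1/3 + Ce^(-6x)
Applying y(0) = 3: C = 3 - 1/3 = 8/3
Particular solution: y = 1/3 + (8/3)e^(-6x)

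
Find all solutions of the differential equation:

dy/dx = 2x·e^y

Separating variables and integrating:
-e^(-y) = x² + C

General solution: y = -ln(C - x²)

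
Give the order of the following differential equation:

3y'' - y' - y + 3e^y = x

The order is 2 (highest derivative is of order 2).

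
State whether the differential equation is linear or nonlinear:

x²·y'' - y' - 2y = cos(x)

Linear (y and its derivatives appear to the first power only, no products of y terms)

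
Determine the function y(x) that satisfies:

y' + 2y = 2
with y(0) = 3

General solution: y = 1 + Ce^(-2x)
Applying y(0) = 3: C = 3 - 1 = 2
Particular solution: y = 1 + 2e^(-2x)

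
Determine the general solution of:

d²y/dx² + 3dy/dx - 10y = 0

Characteristic equation: r² + 3r - 10 = 0
Roots: r = 2, -5 (distinct real)
General solution: y = C₁e^(2x) + C₂e^(-5x)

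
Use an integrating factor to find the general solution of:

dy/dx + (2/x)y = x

Using integrating factor method:

General solution: y = (1/4)x^2 + Cx^(-2)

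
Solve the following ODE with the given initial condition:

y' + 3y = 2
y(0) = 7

General solution: y = 2/3 + Ce^(-3x)
Applying y(0) = 7: C = 7 - 2/3 = 19/3
Particular solution: y = 2/3 + (19/3)e^(-3x)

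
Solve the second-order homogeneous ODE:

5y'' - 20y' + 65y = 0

Characteristic equation: 5r² - 20r + 65 = 0
Divide by 5: r² - 4r + 13 = 0
Roots: r = 2 ± 3i (complex conjugates)
General solution: y = e^(2x)(C₁cos(3x) + C₂sin(3x))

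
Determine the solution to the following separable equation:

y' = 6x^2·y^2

Separating variables and integrating:
-1/y = 2x^3 + C

General solution: y^-1 = -2x^3 + C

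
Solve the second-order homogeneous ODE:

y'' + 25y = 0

Characteristic equation: r² + 25 = 0
Roots: r = ±5i (complex conjugates)
General solution: y = C₁cos(5x) + C₂sin(5x)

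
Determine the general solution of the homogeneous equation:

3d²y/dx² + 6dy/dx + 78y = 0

Characteristic equation: 3r² + 6r + 78 = 0
Divide by 3: r² + 2r + 26 = 0
Roots: r = -1 ± 5i (complex conjugates)
General solution: y = e^(-x)(C₁cos(5x) + C₂sin(5x))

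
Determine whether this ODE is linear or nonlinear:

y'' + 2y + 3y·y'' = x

Nonlinear (y·y'' term)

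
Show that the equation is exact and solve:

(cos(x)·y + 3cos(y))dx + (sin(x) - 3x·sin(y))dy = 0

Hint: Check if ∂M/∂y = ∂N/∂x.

Verify exactness: ∂M/∂y = ∂N/∂x ✓
Find F(x,y) such that ∂F/∂x = M, ∂F/∂y = N
Solution: sin(x)·y + 3x·cos(y) = C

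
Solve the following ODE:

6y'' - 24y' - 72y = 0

Characteristic equation: 6r² - 24r - 72 = 0
Divide by 6: r² - 4r - 12 = 0
Roots: r = 6, -2 (distinct real)
General solution: y = C₁e^(6x) + C₂e^(-2x)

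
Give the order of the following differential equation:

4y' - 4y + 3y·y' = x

The order is 1 (highest derivative is of order 1).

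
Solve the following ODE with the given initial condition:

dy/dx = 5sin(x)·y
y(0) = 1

General solution: y = Ce^(-5cos(x))
Applying IC y(0) = 1:
Particular solution: y = e^(5(1-cos(x)))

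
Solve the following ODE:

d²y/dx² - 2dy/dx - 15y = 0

Characteristic equation: r² - 2r - 15 = 0
Roots: r = 5, -3 (distinct real)
General solution: y = C₁e^(5x) + C₂e^(-3x)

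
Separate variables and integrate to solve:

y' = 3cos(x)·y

Separating variables and integrating:
ln|y| = 3sin(x) + C

General solution: y = Ce^(3sin(x))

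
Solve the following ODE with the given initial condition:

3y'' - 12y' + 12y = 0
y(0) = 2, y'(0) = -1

General solution: y = (C₁ + C₂x)e^(2x)
Repeated root r = 2
Applying ICs: C₁ = 2, C₂ = -5
Particular solution: y = (2 - 5x)e^(2x)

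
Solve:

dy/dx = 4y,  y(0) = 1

General solution: y = Ce^(4x)
Applying IC y(0) = 1:
Particular solution: y = e^(4x)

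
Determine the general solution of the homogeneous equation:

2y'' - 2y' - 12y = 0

Characteristic equation: 2r² - 2r - 12 = 0
Divide by 2: r² - r - 6 = 0
Roots: r = 3, -2 (distinct real)
General solution: y = C₁e^(3x) + C₂e^(-2x)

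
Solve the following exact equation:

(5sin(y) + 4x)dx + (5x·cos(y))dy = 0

Verify exactness: ∂M/∂y = ∂N/∂x ✓
Find F(x,y) such that ∂F/∂x = M, ∂F/∂y = N
Solution: 5x·sin(y) + 2x² = C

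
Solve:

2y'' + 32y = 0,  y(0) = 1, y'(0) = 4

General solution: y = C₁cos(4x) + C₂sin(4x)
Complex roots r = ±4i
Applying ICs: C₁ = 1, C₂ = 1
Particular solution: y = cos(4x) + sin(4x)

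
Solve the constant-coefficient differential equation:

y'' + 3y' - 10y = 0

Characteristic equation: r² + 3r - 10 = 0
Roots: r = 2, -5 (distinct real)
General solution: y = C₁e^(2x) + C₂e^(-5x)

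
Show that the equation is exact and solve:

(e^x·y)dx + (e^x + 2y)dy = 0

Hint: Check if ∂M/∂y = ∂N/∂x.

Verify exactness: ∂M/∂y = ∂N/∂x ✓
Find F(x,y) such that ∂F/∂x = M, ∂F/∂y = N
Solution: e^x·y + y² = C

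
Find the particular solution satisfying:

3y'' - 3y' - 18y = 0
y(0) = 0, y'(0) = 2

General solution: y = C₁e^(3x) + C₂e^(-2x)
Applying ICs: C₁ = 2/5, C₂ = -2/5
Particular solution: y = (2/5)e^(3x) - (2/5)e^(-2x)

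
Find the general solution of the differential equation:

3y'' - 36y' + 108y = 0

Characteristic equation: 3r² - 36r + 108 = 0
Divide by 3: r² - 12r + 36 = 0
Factored: (r - 6)² = 0
Repeated root: r = 6
General solution: y = (C₁ + C₂x)e^(6x)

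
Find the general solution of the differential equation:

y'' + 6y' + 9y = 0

Characteristic equation: r² + 6r + 9 = 0
Factored: (r + 3)² = 0
Repeated root: r = -3
General solution: y = (C₁ + C₂x)e^(-3x)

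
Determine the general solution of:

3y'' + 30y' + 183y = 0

Characteristic equation: 3r² + 30r + 183 = 0
Divide by 3: r² + 10r + 61 = 0
Roots: r = -5 ± 6i (complex conjugates)
General solution: y = e^(-5x)(C₁cos(6x) + C₂sin(6x))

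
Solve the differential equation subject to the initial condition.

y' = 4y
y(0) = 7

General solution: y = Ce^(4x)
Applying IC y(0) = 7:
Particular solution: y = 7e^(4x)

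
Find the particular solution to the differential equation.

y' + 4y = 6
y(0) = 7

General solution: y = 3/2 + Ce^(-4x)
Applying y(0) = 7: C = 7 - 3/2 = 11/2
Particular solution: y = 3/2 + (11/2)e^(-4x)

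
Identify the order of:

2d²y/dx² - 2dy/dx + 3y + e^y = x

The order is 2 (highest derivative is of order 2).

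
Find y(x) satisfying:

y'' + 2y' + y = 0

Characteristic equation: r² + 2r + 1 = 0
Factored: (r + 1)² = 0
Repeated root: r = -1
General solution: y = (C₁ + C₂x)e^(-x)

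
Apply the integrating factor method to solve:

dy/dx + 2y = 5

Using integrating factor method:

General solution: y = 5/2 + Ce^(-2x)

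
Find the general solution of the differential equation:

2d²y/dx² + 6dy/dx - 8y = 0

Characteristic equation: 2r² + 6r - 8 = 0
Divide by 2: r² + 3r - 4 = 0
Roots: r = 1, -4 (distinct real)
General solution: y = C₁e^x + C₂e^(-4x)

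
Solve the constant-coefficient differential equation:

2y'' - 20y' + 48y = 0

Characteristic equation: 2r² - 20r + 48 = 0
Divide by 2: r² - 10r + 24 = 0
Roots: r = 4, 6 (distinct real)
General solution: y = C₁e^(4x) + C₂e^(6x)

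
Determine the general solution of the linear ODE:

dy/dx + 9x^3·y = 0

Using integrating factor method:

General solution: y = Ce^(-9x^4/4)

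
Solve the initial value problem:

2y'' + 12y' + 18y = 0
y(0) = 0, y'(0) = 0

General solution: y = (C₁ + C₂x)e^(-3x)
Repeated root r = -3
Applying ICs: C₁ = 0, C₂ = 0
Particular solution: y = 0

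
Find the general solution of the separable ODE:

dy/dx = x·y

Separating variables and integrating:
ln|y| = x^2/2 + C

General solution: y = Ce^(x^2/2)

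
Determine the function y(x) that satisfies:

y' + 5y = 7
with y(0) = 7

General solution: y = 7/5 + Ce^(-5x)
Applying y(0) = 7: C = 7 - 7/5 = 28/5
Particular solution: y = 7/5 + (28/5)e^(-5x)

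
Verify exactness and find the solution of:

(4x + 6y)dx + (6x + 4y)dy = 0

Verify exactness: ∂M/∂y = ∂N/∂x ✓
Find F(x,y) such that ∂F/∂x = M, ∂F/∂y = N
Solution: 2x² + 6xy + 2y² = C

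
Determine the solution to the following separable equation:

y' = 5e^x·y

Separating variables and integrating:
ln|y| = 5e^x + C

General solution: y = Ce^(5e^x)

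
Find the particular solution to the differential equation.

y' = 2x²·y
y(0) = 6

General solution: y = Ce^(2x³/3)
Applying IC y(0) = 6:
Particular solution: y = 6e^(2x³/3)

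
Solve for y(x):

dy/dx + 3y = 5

Using integrating factor method:

General solution: y = 5/3 + Ce^(-3x)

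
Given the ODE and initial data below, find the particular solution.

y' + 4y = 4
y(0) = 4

General solution: y = 1 + Ce^(-4x)
Applying y(0) = 4: C = 4 - 1 = 3
Particular solution: y = 1 + 3e^(-4x)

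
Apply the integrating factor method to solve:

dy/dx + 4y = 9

Using integrating factor method:

General solution: y = 9/4 + Ce^(-4x)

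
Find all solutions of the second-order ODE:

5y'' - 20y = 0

Characteristic equation: 5r² - 20 = 0
Divide by 5: r² - 4 = 0
Roots: r = 2, -2 (distinct real)
General solution: y = C₁e^(2x) + C₂e^(-2x)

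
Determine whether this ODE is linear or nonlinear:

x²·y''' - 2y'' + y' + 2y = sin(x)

Linear (y and its derivatives appear to the first power only, no products of y terms)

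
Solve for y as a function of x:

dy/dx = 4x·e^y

Separating variables and integrating:
-e^(-y) = 2x² + C

General solution: y = -ln(C - 2x²)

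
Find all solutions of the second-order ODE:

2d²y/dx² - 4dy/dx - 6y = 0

Characteristic equation: 2r² - 4r - 6 = 0
Divide by 2: r² - 2r - 3 = 0
Roots: r = 3, -1 (distinct real)
General solution: y = C₁e^(3x) + C₂e^(-x)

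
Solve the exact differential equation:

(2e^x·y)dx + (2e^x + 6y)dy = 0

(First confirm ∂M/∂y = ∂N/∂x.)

Verify exactness: ∂M/∂y = ∂N/∂x ✓
Find F(x,y) such that ∂F/∂x = M, ∂F/∂y = N
Solution: 2e^x·y + 3y² = C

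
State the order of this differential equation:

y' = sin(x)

The order is 1 (highest derivative is of order 1).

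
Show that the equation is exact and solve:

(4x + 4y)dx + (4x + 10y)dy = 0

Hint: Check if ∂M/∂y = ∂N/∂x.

Verify exactness: ∂M/∂y = ∂N/∂x ✓
Find F(x,y) such that ∂F/∂x = M, ∂F/∂y = N
Solution: 2x² + 4xy + 5y² = C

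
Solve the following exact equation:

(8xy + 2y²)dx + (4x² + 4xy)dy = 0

Verify exactness: ∂M/∂y = ∂N/∂x ✓
Find F(x,y) such that ∂F/∂x = M, ∂F/∂y = N
Solution: 4x²y + 2xy² = C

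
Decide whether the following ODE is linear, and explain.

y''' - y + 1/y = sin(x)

Nonlinear (1/y term)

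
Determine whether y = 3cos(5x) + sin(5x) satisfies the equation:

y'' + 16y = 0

Verification:
y'' = -75cos(5x) - 25sin(5x)
y'' + 16y ≠ 0 (frequency mismatch: got 25 instead of 16)

No, it is not a solution.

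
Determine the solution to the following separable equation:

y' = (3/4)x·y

Separating variables and integrating:
ln|y| = 3x^2/8 + C

General solution: y = Ce^(3x^2/8)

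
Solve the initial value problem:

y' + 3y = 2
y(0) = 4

General solution: y = 2/3 + Ce^(-3x)
Applying y(0) = 4: C = 4 - 2/3 = 10/3
Particular solution: y = 2/3 + (10/3)e^(-3x)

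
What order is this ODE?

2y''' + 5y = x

The order is 3 (highest derivative is of order 3).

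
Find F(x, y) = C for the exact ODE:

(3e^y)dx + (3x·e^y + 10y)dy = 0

Verify exactness: ∂M/∂y = ∂N/∂x ✓
Find F(x,y) such that ∂F/∂x = M, ∂F/∂y = N
Solution: 3x·e^y + 5y² = C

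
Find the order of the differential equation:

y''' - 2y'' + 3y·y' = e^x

The order is 3 (highest derivative is of order 3).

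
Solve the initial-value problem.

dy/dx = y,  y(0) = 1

General solution: y = Ce^x
Applying IC y(0) = 1:
Particular solution: y = e^x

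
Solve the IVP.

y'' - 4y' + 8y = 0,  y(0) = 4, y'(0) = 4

General solution: y = e^(2x)(C₁cos(2x) + C₂sin(2x))
Complex roots r = 2 ± 2i
Applying ICs: C₁ = 4, C₂ = -2
Particular solution: y = e^(2x)(4cos(2x) - 2sin(2x))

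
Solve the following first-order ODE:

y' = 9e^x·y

Separating variables and integrating:
ln|y| = 9e^x + C

General solution: y = Ce^(9e^x)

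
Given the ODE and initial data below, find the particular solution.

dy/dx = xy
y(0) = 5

General solution: y = Ce^(x²/2)
Applying IC y(0) = 5:
Particular solution: y = 5e^(x²/2)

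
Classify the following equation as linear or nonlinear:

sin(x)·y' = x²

Linear (y and its derivatives appear to the first power only, no products of y terms)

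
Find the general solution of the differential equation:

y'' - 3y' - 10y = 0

Characteristic equation: r² - 3r - 10 = 0
Roots: r = 5, -2 (distinct real)
General solution: y = C₁e^(5x) + C₂e^(-2x)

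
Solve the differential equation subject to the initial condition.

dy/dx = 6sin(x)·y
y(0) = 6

General solution: y = Ce^(-6cos(x))
Applying IC y(0) = 6:
Particular solution: y = 6e^(6(1-cos(x)))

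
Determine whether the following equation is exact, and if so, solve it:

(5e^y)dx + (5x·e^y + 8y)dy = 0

Verify exactness: ∂M/∂y = ∂N/∂x ✓
Find F(x,y) such that ∂F/∂x = M, ∂F/∂y = N
Solution: 5x·e^y + 4y² = C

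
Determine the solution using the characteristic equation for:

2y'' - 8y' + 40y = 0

Characteristic equation: 2r² - 8r + 40 = 0
Divide by 2: r² - 4r + 20 = 0
Roots: r = 2 ± 4i (complex conjugates)
General solution: y = e^(2x)(C₁cos(4x) + C₂sin(4x))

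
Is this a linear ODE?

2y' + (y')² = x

No. Nonlinear ((y')² term)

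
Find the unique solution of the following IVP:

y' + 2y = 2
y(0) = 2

General solution: y = 1 + Ce^(-2x)
Applying y(0) = 2: C = 2 - 1 = 1
Particular solution: y = 1 + e^(-2x)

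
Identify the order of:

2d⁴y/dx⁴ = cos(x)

The order is 4 (highest derivative is of order 4).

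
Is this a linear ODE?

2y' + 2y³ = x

No. Nonlinear (y³ term)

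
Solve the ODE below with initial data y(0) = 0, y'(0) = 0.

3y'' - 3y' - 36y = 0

General solution: y = C₁e^(4x) + C₂e^(-3x)
Applying ICs: C₁ = 0, C₂ = 0
Particular solution: y = 0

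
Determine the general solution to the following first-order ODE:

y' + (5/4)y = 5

Using integrating factor method:

General solution: y = 4 + Ce^(-5x/4)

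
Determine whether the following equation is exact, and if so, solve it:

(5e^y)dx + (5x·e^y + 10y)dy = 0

Verify exactness: ∂M/∂y = ∂N/∂x ✓
Find F(x,y) such that ∂F/∂x = M, ∂F/∂y = N
Solution: 5x·e^y + 5y² = C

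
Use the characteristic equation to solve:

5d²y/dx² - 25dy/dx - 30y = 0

Characteristic equation: 5r² - 25r - 30 = 0
Divide by 5: r² - 5r - 6 = 0
Roots: r = 6, -1 (distinct real)
General solution: y = C₁e^(6x) + C₂e^(-x)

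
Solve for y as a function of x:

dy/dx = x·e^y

Separating variables and integrating:
-e^(-y) = x²/2 + C

General solution: y = -ln(C - x²/2)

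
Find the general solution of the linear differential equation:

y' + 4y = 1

Using integrating factor method:

General solution: y = 1/4 + Ce^(-4x)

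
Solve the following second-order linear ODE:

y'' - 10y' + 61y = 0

Characteristic equation: r² - 10r + 61 = 0
Roots: r = 5 ± 6i (complex conjugates)
General solution: y = e^(5x)(C₁cos(6x) + C₂sin(6x))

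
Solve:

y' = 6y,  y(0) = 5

General solution: y = Ce^(6x)
Applying IC y(0) = 5:
Particular solution: y = 5e^(6x)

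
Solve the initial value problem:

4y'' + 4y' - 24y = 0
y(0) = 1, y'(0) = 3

General solution: y = C₁e^(2x) + C₂e^(-3x)
Applying ICs: C₁ = 6/5, C₂ = -1/5
Particular solution: y = (6/5)e^(2x) - (1/5)e^(-3x)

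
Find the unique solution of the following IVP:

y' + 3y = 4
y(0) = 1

General solution: y = 4/3 + Ce^(-3x)
Applying y(0) = 1: C = 1 - 4/3 = -1/3
Particular solution: y = 4/3 - (1/3)e^(-3x)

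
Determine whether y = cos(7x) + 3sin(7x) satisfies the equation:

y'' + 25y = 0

Verification:
y'' = -49cos(7x) - 147sin(7x)
y'' + 25y ≠ 0 (frequency mismatch: got 49 instead of 25)

No, it is not a solution.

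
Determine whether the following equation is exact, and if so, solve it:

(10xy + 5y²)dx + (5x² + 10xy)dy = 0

Verify exactness: ∂M/∂y = ∂N/∂x ✓
Find F(x,y) such that ∂F/∂x = M, ∂F/∂y = N
Solution: 5x²y + 5xy² = C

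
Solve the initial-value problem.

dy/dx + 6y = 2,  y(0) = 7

General solution: y = 1/3 + Ce^(-6x)
Applying y(0) = 7: C = 7 - 1/3 = 20/3
Particular solution: y = 1/3 + (20/3)e^(-6x)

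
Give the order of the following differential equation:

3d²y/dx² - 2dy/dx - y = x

The order is 2 (highest derivative is of order 2).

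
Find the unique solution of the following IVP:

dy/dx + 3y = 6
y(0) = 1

General solution: y = 2 + Ce^(-3x)
Applying y(0) = 1: C = 1 - 2 = -1
Particular solution: y = 2 - e^(-3x)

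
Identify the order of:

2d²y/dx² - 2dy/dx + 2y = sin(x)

The order is 2 (highest derivative is of order 2).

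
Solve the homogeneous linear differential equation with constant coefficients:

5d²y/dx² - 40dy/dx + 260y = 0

Characteristic equation: 5r² - 40r + 260 = 0
Divide by 5: r² - 8r + 52 = 0
Roots: r = 4 ± 6i (complex conjugates)
General solution: y = e^(4x)(C₁cos(6x) + C₂sin(6x))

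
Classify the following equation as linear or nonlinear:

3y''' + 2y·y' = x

Nonlinear (product y·y')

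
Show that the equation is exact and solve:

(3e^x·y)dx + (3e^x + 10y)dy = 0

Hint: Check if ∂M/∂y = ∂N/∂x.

Verify exactness: ∂M/∂y = ∂N/∂x ✓
Find F(x,y) such that ∂F/∂x = M, ∂F/∂y = N
Solution: 3e^x·y + 5y² = C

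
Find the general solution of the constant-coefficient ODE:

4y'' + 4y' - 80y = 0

Characteristic equation: 4r² + 4r - 80 = 0
Divide by 4: r² + r - 20 = 0
Roots: r = 4, -5 (distinct real)
General solution: y = C₁e^(4x) + C₂e^(-5x)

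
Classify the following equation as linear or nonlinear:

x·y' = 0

Linear (y and its derivatives appear to the first power only, no products of y terms)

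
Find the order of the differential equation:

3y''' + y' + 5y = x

The order is 3 (highest derivative is of order 3).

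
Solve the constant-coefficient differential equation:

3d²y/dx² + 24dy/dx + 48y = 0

Characteristic equation: 3r² + 24r + 48 = 0
Divide by 3: r² + 8r + 16 = 0
Factored: (r + 4)² = 0
Repeated root: r = -4
General solution: y = (C₁ + C₂x)e^(-4x)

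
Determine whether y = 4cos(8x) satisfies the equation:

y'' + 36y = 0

Verification:
y'' = -256cos(8x)
y'' + 36y ≠ 0 (frequency mismatch: got 64 instead of 36)

No, it is not a solution.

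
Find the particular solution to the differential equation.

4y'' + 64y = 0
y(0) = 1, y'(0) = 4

General solution: y = C₁cos(4x) + C₂sin(4x)
Complex roots r = ±4i
Applying ICs: C₁ = 1, C₂ = 1
Particular solution: y = cos(4x) + sin(4x)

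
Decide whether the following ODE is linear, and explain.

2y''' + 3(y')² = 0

Nonlinear ((y')² term)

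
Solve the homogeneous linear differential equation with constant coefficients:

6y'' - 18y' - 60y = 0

Characteristic equation: 6r² - 18r - 60 = 0
Divide by 6: r² - 3r - 10 = 0
Roots: r = 5, -2 (distinct real)
General solution: y = C₁e^(5x) + C₂e^(-2x)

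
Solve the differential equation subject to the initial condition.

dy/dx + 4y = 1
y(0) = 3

General solution: y = 1/4 + Ce^(-4x)
Applying y(0) = 3: C = 3 - 1/4 = 11/4
Particular solution: y = 1/4 + (11/4)e^(-4x)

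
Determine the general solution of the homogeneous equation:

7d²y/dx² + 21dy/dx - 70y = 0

Characteristic equation: 7r² + 21r - 70 = 0
Divide by 7: r² + 3r - 10 = 0
Roots: r = 2, -5 (distinct real)
General solution: y = C₁e^(2x) + C₂e^(-5x)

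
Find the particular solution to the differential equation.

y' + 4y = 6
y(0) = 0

General solution: y = 3/2 + Ce^(-4x)
Applying y(0) = 0: C = 0 - 3/2 = -3/2
Particular solution: y = 3/2 - (3/2)e^(-4x)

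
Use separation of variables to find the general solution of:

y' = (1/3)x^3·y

Separating variables and integrating:
ln|y| = x^4/12 + C

General solution: y = Ce^(x^4/12)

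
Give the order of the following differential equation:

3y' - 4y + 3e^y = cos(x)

The order is 1 (highest derivative is of order 1).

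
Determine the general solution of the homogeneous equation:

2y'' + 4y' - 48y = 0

Characteristic equation: 2r² + 4r - 48 = 0
Divide by 2: r² + 2r - 24 = 0
Roots: r = 4, -6 (distinct real)
General solution: y = C₁e^(4x) + C₂e^(-6x)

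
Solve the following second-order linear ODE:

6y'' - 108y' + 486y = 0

Characteristic equation: 6r² - 108r + 486 = 0
Divide by 6: r² - 18r + 81 = 0
Factored: (r - 9)² = 0
Repeated root: r = 9
General solution: y = (C₁ + C₂x)e^(9x)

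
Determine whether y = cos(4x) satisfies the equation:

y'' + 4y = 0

Verification:
y'' = -16cos(4x)
y'' + 4y ≠ 0 (frequency mismatch: got 16 instead of 4)

No, it is not a solution.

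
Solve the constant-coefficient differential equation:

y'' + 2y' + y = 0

Characteristic equation: r² + 2r + 1 = 0
Factored: (r + 1)² = 0
Repeated root: r = -1
General solution: y = (C₁ + C₂x)e^(-x)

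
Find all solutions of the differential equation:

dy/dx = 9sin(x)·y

Separating variables and integrating:
ln|y| = -9cos(x) + C

General solution: y = Ce^(-9cos(x))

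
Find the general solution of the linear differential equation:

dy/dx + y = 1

Using integrating factor method:

General solution: y = 1 + Ce^(-x)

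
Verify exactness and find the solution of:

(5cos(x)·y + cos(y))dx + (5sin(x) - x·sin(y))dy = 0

Verify exactness: ∂M/∂y = ∂N/∂x ✓
Find F(x,y) such that ∂F/∂x = M, ∂F/∂y = N
Solution: 5sin(x)·y + x·cos(y) = C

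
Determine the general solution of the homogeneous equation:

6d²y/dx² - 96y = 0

Characteristic equation: 6r² - 96 = 0
Divide by 6: r² - 16 = 0
Roots: r = 4, -4 (distinct real)
General solution: y = C₁e^(4x) + C₂e^(-4x)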